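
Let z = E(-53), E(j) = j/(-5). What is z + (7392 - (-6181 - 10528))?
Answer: 120558/5 ≈ 24112.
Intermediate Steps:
E(j) = -j/5 (E(j) = j*(-⅕) = -j/5)
z = 53/5 (z = -⅕*(-53) = 53/5 ≈ 10.600)
z + (7392 - (-6181 - 10528)) = 53/5 + (7392 - (-6181 - 10528)) = 53/5 + (7392 - 1*(-16709)) = 53/5 + (7392 + 16709) = 53/5 + 24101 = 120558/5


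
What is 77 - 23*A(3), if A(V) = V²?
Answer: -130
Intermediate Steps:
77 - 23*A(3) = 77 - 23*3² = 77 - 23*9 = 77 - 207 = -130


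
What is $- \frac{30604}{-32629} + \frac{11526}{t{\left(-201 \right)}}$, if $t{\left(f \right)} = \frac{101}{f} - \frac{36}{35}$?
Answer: $- \frac{2645406207206}{351446959} \approx -7527.2$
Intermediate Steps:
$t{\left(f \right)} = - \frac{36}{35} + \frac{101}{f}$ ($t{\left(f \right)} = \frac{101}{f} - \frac{36}{35} = - \frac{36}{35} + \frac{101}{f}$)
$- \frac{30604}{-32629} + \frac{11526}{t{\left(-201 \right)}} = - \frac{30604}{-32629} + \frac{11526}{- \frac{36}{35} + \frac{101}{-201}} = \left(-30604\right) \left(- \frac{1}{32629}\right) + \frac{11526}{- \frac{36}{35} + 101 \left(- \frac{1}{201}\right)} = \frac{30604}{32629} + \frac{11526}{- \frac{36}{35} - \frac{101}{201}} = \frac{30604}{32629} + \frac{11526}{- \frac{10771}{7035}} = \frac{30604}{32629} + 11526 \left(- \frac{7035}{10771}\right) = \frac{30604}{32629} - \frac{81085410}{10771} = - \frac{2645406207206}{351446959}$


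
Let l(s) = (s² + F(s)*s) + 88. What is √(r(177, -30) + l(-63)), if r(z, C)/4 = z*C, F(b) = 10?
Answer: I*√17813 ≈ 133.47*I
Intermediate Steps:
r(z, C) = 4*C*z (r(z, C) = 4*(z*C) = 4*(C*z) = 4*C*z)
l(s) = 88 + s² + 10*s (l(s) = (s² + 10*s) + 88 = 88 + s² + 10*s)
√(r(177, -30) + l(-63)) = √(4*(-30)*177 + (88 + (-63)² + 10*(-63))) = √(-21240 + (88 + 3969 - 630)) = √(-21240 + 3427) = √(-17813) = I*√17813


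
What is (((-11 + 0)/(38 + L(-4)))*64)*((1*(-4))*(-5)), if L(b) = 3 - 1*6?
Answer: -2816/7 ≈ -402.29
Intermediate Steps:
L(b) = -3 (L(b) = 3 - 6 = -3)
(((-11 + 0)/(38 + L(-4)))*64)*((1*(-4))*(-5)) = (((-11 + 0)/(38 - 3))*64)*((1*(-4))*(-5)) = (-11/35*64)*(-4*(-5)) = (-11*1/35*64)*20 = -11/35*64*20 = -704/35*20 = -2816/7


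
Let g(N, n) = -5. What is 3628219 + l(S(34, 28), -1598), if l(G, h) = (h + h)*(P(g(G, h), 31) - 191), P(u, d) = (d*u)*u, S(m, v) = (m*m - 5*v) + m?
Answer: 1761755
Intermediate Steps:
S(m, v) = m + m² - 5*v (S(m, v) = (m² - 5*v) + m = m + m² - 5*v)
P(u, d) = d*u²
l(G, h) = 1168*h (l(G, h) = (h + h)*(31*(-5)² - 191) = (2*h)*(31*25 - 191) = (2*h)*(775 - 191) = (2*h)*584 = 1168*h)
3628219 + l(S(34, 28), -1598) = 3628219 + 1168*(-1598) = 3628219 - 1866464 = 1761755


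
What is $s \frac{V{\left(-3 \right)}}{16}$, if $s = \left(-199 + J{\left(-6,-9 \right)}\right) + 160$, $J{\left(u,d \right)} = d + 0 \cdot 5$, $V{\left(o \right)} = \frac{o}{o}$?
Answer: $-3$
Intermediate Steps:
$V{\left(o \right)} = 1$
$J{\left(u,d \right)} = d$ ($J{\left(u,d \right)} = d + 0 = d$)
$s = -48$ ($s = \left(-199 - 9\right) + 160 = -208 + 160 = -48$)
$s \frac{V{\left(-3 \right)}}{16} = - 48 \cdot 1 \cdot \frac{1}{16} = \left(-48\right) \frac{1}{16} = -3$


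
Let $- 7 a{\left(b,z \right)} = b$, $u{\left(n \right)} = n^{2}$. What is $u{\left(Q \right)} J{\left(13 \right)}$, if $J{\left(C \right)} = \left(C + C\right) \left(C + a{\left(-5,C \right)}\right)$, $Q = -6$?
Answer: $\frac{89856}{7} \approx 12837.0$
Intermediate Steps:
$a{\left(b,z \right)} = - \frac{b}{7}$
$J{\left(C \right)} = 2 C \left(\frac{5}{7} + C\right)$ ($J{\left(C \right)} = \left(C + C\right) \left(C - - \frac{5}{7}\right) = 2 C \left(C + \frac{5}{7}\right) = 2 C \left(\frac{5}{7} + C\right)$)
$u{\left(Q \right)} J{\left(13 \right)} = \left(-6\right)^{2} \cdot \frac{2}{7} \cdot 13 \left(5 + 7 \cdot 13\right) = 36 \cdot \frac{2}{7} \cdot 13 \left(5 + 91\right) = 36 \cdot \frac{2}{7} \cdot 13 \cdot 96 = 36 \cdot \frac{2496}{7} = \frac{89856}{7}$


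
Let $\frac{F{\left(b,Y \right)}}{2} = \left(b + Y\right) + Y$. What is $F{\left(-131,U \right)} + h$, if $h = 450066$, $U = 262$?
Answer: $450852$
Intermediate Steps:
$F{\left(b,Y \right)} = 2 b + 4 Y$ ($F{\left(b,Y \right)} = 2 \left(\left(b + Y\right) + Y\right) = 2 \left(\left(Y + b\right) + Y\right) = 2 \left(b + 2 Y\right) = 2 b + 4 Y$)
$F{\left(-131,U \right)} + h = \left(2 \left(-131\right) + 4 \cdot 262\right) + 450066 = \left(-262 + 1048\right) + 450066 = 786 + 450066 = 450852$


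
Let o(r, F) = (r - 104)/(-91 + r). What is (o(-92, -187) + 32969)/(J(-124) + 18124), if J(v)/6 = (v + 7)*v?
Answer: 6033523/19246476 ≈ 0.31349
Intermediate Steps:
o(r, F) = (-104 + r)/(-91 + r)
J(v) = 6*v*(7 + v) (J(v) = 6*((v + 7)*v) = 6*((7 + v)*v) = 6*(v*(7 + v)) = 6*v*(7 + v))
(o(-92, -187) + 32969)/(J(-124) + 18124) = ((-104 - 92)/(-91 - 92) + 32969)/(6*(-124)*(7 - 124) + 18124) = (-196/(-183) + 32969)/(6*(-124)*(-117) + 18124) = (-1/183*(-196) + 32969)/(87048 + 18124) = (196/183 + 32969)/105172 = (6033523/183)*(1/105172) = 6033523/19246476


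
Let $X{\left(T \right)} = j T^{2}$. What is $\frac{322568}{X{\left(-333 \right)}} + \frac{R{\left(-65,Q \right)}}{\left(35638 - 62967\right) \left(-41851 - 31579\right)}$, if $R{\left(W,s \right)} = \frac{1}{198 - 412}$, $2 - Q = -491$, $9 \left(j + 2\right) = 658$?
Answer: $\frac{173157910554925}{4232987507390544} \approx 0.040907$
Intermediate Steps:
$j = \frac{640}{9}$ ($j = -2 + \frac{1}{9} \cdot 658 = -2 + \frac{658}{9} = \frac{640}{9} \approx 71.111$)
$Q = 493$ ($Q = 2 - -491 = 2 + 491 = 493$)
$R{\left(W,s \right)} = - \frac{1}{214}$ ($R{\left(W,s \right)} = \frac{1}{-214} = - \frac{1}{214}$)
$X{\left(T \right)} = \frac{640 T^{2}}{9}$
$\frac{322568}{X{\left(-333 \right)}} + \frac{R{\left(-65,Q \right)}}{\left(35638 - 62967\right) \left(-41851 - 31579\right)} = \frac{322568}{\frac{640}{9} \left(-333\right)^{2}} - \frac{1}{214 \left(35638 - 62967\right) \left(-41851 - 31579\right)} = \frac{322568}{\frac{640}{9} \cdot 110889} - \frac{1}{214 \left(\left(-27329\right) \left(-73430\right)\right)} = \frac{322568}{7885440} - \frac{1}{214 \cdot 2006768470} = 322568 \cdot \frac{1}{7885440} - \frac{1}{429448452580} = \frac{40321}{985680} - \frac{1}{429448452580} = \frac{173157910554925}{4232987507390544}$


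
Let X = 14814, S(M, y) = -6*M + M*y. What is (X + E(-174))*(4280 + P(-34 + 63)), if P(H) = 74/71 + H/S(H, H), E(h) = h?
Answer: 102348430320/1633 ≈ 6.2675e+7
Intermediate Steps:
P(H) = 74/71 + 1/(-6 + H) (P(H) = 74/71 + H/((H*(-6 + H))) = 74*(1/71) + H*(1/(H*(-6 + H))) = 74/71 + 1/(-6 + H))
(X + E(-174))*(4280 + P(-34 + 63)) = (14814 - 174)*(4280 + (-373 + 74*(-34 + 63))/(71*(-6 + (-34 + 63)))) = 14640*(4280 + (-373 + 74*29)/(71*(-6 + 29))) = 14640*(4280 + (1/71)*(-373 + 2146)/23) = 14640*(4280 + (1/71)*(1/23)*1773) = 14640*(4280 + 1773/1633) = 14640*(6991013/1633) = 102348430320/1633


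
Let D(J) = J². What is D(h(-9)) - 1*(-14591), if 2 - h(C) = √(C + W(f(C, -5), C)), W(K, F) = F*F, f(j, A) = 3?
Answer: 14667 - 24*√2 ≈ 14633.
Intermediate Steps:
W(K, F) = F²
h(C) = 2 - √(C + C²)
D(h(-9)) - 1*(-14591) = (2 - √(-9*(1 - 9)))² - 1*(-14591) = (2 - √(-9*(-8)))² + 14591 = (2 - √72)² + 14591 = (2 - 6*√2)² + 14591 = 14591 + (2 - 6*√2)²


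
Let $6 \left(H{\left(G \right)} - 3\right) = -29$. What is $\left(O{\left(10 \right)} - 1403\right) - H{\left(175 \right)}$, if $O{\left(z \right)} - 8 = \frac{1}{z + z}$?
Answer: $- \frac{83587}{60} \approx -1393.1$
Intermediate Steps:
$H{\left(G \right)} = - \frac{11}{6}$ ($H{\left(G \right)} = 3 + \frac{1}{6} \left(-29\right) = 3 - \frac{29}{6} = - \frac{11}{6}$)
$O{\left(z \right)} = 8 + \frac{1}{2 z}$ ($O{\left(z \right)} = 8 + \frac{1}{z + z} = 8 + \frac{1}{2 z}$)
$\left(O{\left(10 \right)} - 1403\right) - H{\left(175 \right)} = \left(\left(8 + \frac{1}{2 \cdot 10}\right) - 1403\right) - - \frac{11}{6} = \left(\left(8 + \frac{1}{2} \cdot \frac{1}{10}\right) - 1403\right) + \frac{11}{6} = \left(\left(8 + \frac{1}{20}\right) - 1403\right) + \frac{11}{6} = \left(\frac{161}{20} - 1403\right) + \frac{11}{6} = - \frac{27899}{20} + \frac{11}{6} = - \frac{83587}{60}$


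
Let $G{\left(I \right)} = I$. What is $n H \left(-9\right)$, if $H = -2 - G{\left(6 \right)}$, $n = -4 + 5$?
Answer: $72$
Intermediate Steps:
$n = 1$
$H = -8$ ($H = -2 - 6 = -8$)
$n H \left(-9\right) = 1 \left(-8\right) \left(-9\right) = \left(-8\right) \left(-9\right) = 72$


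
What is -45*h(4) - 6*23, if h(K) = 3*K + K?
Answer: -858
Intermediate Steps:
h(K) = 4*K
-45*h(4) - 6*23 = -180*4 - 6*23 = -45*16 - 138 = -720 - 138 = -858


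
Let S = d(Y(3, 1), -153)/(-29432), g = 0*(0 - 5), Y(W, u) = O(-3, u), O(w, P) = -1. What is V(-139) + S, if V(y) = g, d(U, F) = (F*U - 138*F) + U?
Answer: -10633/14716 ≈ -0.72255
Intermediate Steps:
Y(W, u) = -1
d(U, F) = U - 138*F + F*U (d(U, F) = (-138*F + F*U) + U = U - 138*F + F*U)
g = 0 (g = 0*(-5) = 0)
S = -10633/14716 (S = (-1 - 138*(-153) - 153*(-1))/(-29432) = (-1 + 21114 + 153)*(-1/29432) = 21266*(-1/29432) = -10633/14716 ≈ -0.72255)
V(y) = 0
V(-139) + S = 0 - 10633/14716 = -10633/14716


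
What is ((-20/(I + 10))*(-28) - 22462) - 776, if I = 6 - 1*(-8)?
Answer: -69644/3 ≈ -23215.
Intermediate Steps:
I = 14 (I = 6 + 8 = 14)
((-20/(I + 10))*(-28) - 22462) - 776 = ((-20/(14 + 10))*(-28) - 22462) - 776 = ((-20/24)*(-28) - 22462) - 776 = (((1/24)*(-20))*(-28) - 22462) - 776 = (-⅚*(-28) - 22462) - 776 = (70/3 - 22462) - 776 = -67316/3 - 776 = -69644/3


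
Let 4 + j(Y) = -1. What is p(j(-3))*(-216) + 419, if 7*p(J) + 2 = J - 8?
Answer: 6173/7 ≈ 881.86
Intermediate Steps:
j(Y) = -5 (j(Y) = -4 - 1 = -5)
p(J) = -10/7 + J/7 (p(J) = -2/7 + (J - 8)/7 = -2/7 + (-8 + J)/7 = -2/7 + (-8/7 + J/7) = -10/7 + J/7)
p(j(-3))*(-216) + 419 = (-10/7 + (1/7)*(-5))*(-216) + 419 = (-10/7 - 5/7)*(-216) + 419 = -15/7*(-216) + 419 = 3240/7 + 419 = 6173/7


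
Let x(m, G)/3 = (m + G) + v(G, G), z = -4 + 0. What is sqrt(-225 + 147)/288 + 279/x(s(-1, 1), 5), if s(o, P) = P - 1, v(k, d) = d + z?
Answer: 31/2 + I*sqrt(78)/288 ≈ 15.5 + 0.030666*I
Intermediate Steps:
z = -4
v(k, d) = -4 + d (v(k, d) = d - 4 = -4 + d)
s(o, P) = -1 + P
x(m, G) = -12 + 3*m + 6*G (x(m, G) = 3*((m + G) + (-4 + G)) = 3*((G + m) + (-4 + G)) = 3*(-4 + m + 2*G) = -12 + 3*m + 6*G)
sqrt(-225 + 147)/288 + 279/x(s(-1, 1), 5) = sqrt(-225 + 147)/288 + 279/(-12 + 3*(-1 + 1) + 6*5) = sqrt(-78)*(1/288) + 279/(-12 + 3*0 + 30) = (I*sqrt(78))*(1/288) + 279/(-12 + 0 + 30) = I*sqrt(78)/288 + 279/18 = I*sqrt(78)/288 + 279*(1/18) = I*sqrt(78)/288 + 31/2 = 31/2 + I*sqrt(78)/288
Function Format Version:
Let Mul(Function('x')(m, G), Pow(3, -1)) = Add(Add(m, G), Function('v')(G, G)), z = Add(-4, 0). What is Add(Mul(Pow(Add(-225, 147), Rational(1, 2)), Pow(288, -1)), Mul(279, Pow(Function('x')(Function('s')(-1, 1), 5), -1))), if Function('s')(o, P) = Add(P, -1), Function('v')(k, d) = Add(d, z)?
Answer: Add(Rational(31, 2), Mul(Rational(1, 288), I, Pow(78, Rational(1, 2)))) ≈ Add(15.500, Mul(0.030666, I))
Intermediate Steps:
z = -4
Function('v')(k, d) = Add(-4, d) (Function('v')(k, d) = Add(d, -4) = Add(-4, d))
Function('s')(o, P) = Add(-1, P)
Function('x')(m, G) = Add(-12, Mul(3, m), Mul(6, G)) (Function('x')(m, G) = Mul(3, Add(Add(m, G), Add(-4, G))) = Mul(3, Add(Add(G, m), Add(-4, G))) = Mul(3, Add(-4, m, Mul(2, G))) = Add(-12, Mul(3, m), Mul(6, G)))
Add(Mul(Pow(Add(-225, 147), Rational(1, 2)), Pow(288, -1)), Mul(279, Pow(Function('x')(Function('s')(-1, 1), 5), -1))) = Add(Mul(Pow(Add(-225, 147), Rational(1, 2)), Pow(288, -1)), Mul(279, Pow(Add(-12, Mul(3, Add(-1, 1)), Mul(6, 5)), -1))) = Add(Mul(Pow(-78, Rational(1, 2)), Rational(1, 288)), Mul(279, Pow(Add(-12, Mul(3, 0), 30), -1))) = Add(Mul(Mul(I, Pow(78, Rational(1, 2))), Rational(1, 288)), Mul(279, Pow(Add(-12, 0, 30), -1))) = Add(Mul(Rational(1, 288), I, Pow(78, Rational(1, 2))), Mul(279, Pow(18, -1))) = Add(Mul(Rational(1, 288), I, Pow(78, Rational(1, 2))), Mul(279, Rational(1, 18))) = Add(Mul(Rational(1, 288), I, Pow(78, Rational(1, 2))), Rational(31, 2)) = Add(Rational(31, 2), Mul(Rational(1, 288), I, Pow(78, Rational(1, 2))))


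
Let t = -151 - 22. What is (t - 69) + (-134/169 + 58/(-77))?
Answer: -3169266/13013 ≈ -243.55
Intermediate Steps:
t = -173
(t - 69) + (-134/169 + 58/(-77)) = (-173 - 69) + (-134/169 + 58/(-77)) = -242 + (-134*1/169 + 58*(-1/77)) = -242 + (-134/169 - 58/77) = -242 - 20120/13013 = -3169266/13013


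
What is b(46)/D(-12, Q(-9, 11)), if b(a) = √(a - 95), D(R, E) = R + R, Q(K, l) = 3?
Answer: -7*I/24 ≈ -0.29167*I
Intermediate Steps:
D(R, E) = 2*R
b(a) = √(-95 + a)
b(46)/D(-12, Q(-9, 11)) = √(-95 + 46)/((2*(-12))) = √(-49)/(-24) = (7*I)*(-1/24) = -7*I/24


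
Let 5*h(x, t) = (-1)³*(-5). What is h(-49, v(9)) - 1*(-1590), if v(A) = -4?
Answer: 1591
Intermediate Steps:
h(x, t) = 1 (h(x, t) = ((-1)³*(-5))/5 = (-1*(-5))/5 = (⅕)*5 = 1)
h(-49, v(9)) - 1*(-1590) = 1 - 1*(-1590) = 1 + 1590 = 1591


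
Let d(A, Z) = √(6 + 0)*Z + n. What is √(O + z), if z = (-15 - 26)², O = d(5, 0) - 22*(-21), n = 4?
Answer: √2147 ≈ 46.336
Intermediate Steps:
d(A, Z) = 4 + Z*√6 (d(A, Z) = √(6 + 0)*Z + 4 = √6*Z + 4 = Z*√6 + 4 = 4 + Z*√6)
O = 466 (O = (4 + 0*√6) - 22*(-21) = (4 + 0) + 462 = 4 + 462 = 466)
z = 1681 (z = (-41)² = 1681)
√(O + z) = √(466 + 1681) = √2147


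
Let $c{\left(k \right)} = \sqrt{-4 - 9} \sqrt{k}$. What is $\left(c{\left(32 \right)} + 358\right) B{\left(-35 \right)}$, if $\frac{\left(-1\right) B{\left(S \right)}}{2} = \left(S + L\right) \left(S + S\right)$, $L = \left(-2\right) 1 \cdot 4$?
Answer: $-2155160 - 24080 i \sqrt{26} \approx -2.1552 \cdot 10^{6} - 1.2278 \cdot 10^{5} i$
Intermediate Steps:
$L = -8$ ($L = \left(-2\right) 4 = -8$)
$B{\left(S \right)} = - 4 S \left(-8 + S\right)$ ($B{\left(S \right)} = - 2 \left(S - 8\right) \left(S + S\right) = - 2 \left(-8 + S\right) 2 S = - 2 \cdot 2 S \left(-8 + S\right) = - 4 S \left(-8 + S\right)$)
$c{\left(k \right)} = i \sqrt{13} \sqrt{k}$ ($c{\left(k \right)} = \sqrt{-13} \sqrt{k} = i \sqrt{13} \sqrt{k}$)
$\left(c{\left(32 \right)} + 358\right) B{\left(-35 \right)} = \left(i \sqrt{13} \sqrt{32} + 358\right) 4 \left(-35\right) \left(8 - -35\right) = \left(i \sqrt{13} \cdot 4 \sqrt{2} + 358\right) 4 \left(-35\right) \left(8 + 35\right) = \left(4 i \sqrt{26} + 358\right) 4 \left(-35\right) 43 = \left(358 + 4 i \sqrt{26}\right) \left(-6020\right) = -2155160 - 24080 i \sqrt{26}$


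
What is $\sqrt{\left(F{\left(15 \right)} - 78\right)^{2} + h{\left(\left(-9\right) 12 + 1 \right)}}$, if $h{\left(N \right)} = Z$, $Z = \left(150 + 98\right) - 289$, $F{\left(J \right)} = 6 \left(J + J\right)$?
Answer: $\sqrt{10363} \approx 101.8$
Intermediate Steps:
$F{\left(J \right)} = 12 J$ ($F{\left(J \right)} = 6 \cdot 2 J = 12 J$)
$Z = -41$ ($Z = 248 - 289 = -41$)
$h{\left(N \right)} = -41$
$\sqrt{\left(F{\left(15 \right)} - 78\right)^{2} + h{\left(\left(-9\right) 12 + 1 \right)}} = \sqrt{\left(12 \cdot 15 - 78\right)^{2} - 41} = \sqrt{\left(180 - 78\right)^{2} - 41} = \sqrt{102^{2} - 41} = \sqrt{10404 - 41} = \sqrt{10363}$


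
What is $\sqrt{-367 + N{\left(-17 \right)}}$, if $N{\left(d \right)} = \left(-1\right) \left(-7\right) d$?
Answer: $9 i \sqrt{6} \approx 22.045 i$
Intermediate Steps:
$N{\left(d \right)} = 7 d$
$\sqrt{-367 + N{\left(-17 \right)}} = \sqrt{-367 + 7 \left(-17\right)} = \sqrt{-367 - 119} = \sqrt{-486} = 9 i \sqrt{6}$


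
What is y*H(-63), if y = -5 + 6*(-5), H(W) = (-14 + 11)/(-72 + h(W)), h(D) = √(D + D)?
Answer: -84/59 - 7*I*√14/118 ≈ -1.4237 - 0.22196*I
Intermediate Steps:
h(D) = √2*√D (h(D) = √(2*D) = √2*√D)
H(W) = -3/(-72 + √2*√W) (H(W) = (-14 + 11)/(-72 + √2*√W) = -3/(-72 + √2*√W))
y = -35 (y = -5 - 30 = -35)
y*H(-63) = -(-105)/(-72 + √2*√(-63)) = -(-105)/(-72 + √2*(3*I*√7)) = -(-105)/(-72 + 3*I*√14) = 105/(-72 + 3*I*√14)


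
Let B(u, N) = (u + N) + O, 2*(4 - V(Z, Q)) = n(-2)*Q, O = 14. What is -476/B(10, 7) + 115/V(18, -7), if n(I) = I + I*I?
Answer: -1671/341 ≈ -4.9003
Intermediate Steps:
n(I) = I + I²
V(Z, Q) = 4 - Q (V(Z, Q) = 4 - (-2*(1 - 2))*Q/2 = 4 - (-2*(-1))*Q/2 = 4 - Q)
B(u, N) = 14 + N + u (B(u, N) = (u + N) + 14 = (N + u) + 14 = 14 + N + u)
-476/B(10, 7) + 115/V(18, -7) = -476/(14 + 7 + 10) + 115/(4 - 1*(-7)) = -476/31 + 115/(4 + 7) = -476*1/31 + 115/11 = -476/31 + 115*(1/11) = -476/31 + 115/11 = -1671/341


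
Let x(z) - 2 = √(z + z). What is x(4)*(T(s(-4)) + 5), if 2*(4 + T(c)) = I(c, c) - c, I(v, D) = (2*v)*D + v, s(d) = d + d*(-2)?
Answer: 34 + 34*√2 ≈ 82.083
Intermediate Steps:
x(z) = 2 + √2*√z (x(z) = 2 + √(z + z) = 2 + √(2*z) = 2 + √2*√z)
s(d) = -d (s(d) = d - 2*d = -d)
I(v, D) = v + 2*D*v (I(v, D) = 2*D*v + v = v + 2*D*v)
T(c) = -4 - c/2 + c*(1 + 2*c)/2 (T(c) = -4 + (c*(1 + 2*c) - c)/2 = -4 + (-c + c*(1 + 2*c))/2 = -4 + (-c/2 + c*(1 + 2*c)/2) = -4 - c/2 + c*(1 + 2*c)/2)
x(4)*(T(s(-4)) + 5) = (2 + √2*√4)*((-4 + (-1*(-4))²) + 5) = (2 + √2*2)*((-4 + 4²) + 5) = (2 + 2*√2)*((-4 + 16) + 5) = (2 + 2*√2)*(12 + 5) = (2 + 2*√2)*17 = 34 + 34*√2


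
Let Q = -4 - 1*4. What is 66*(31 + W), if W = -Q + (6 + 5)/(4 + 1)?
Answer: 13596/5 ≈ 2719.2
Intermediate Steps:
Q = -8 (Q = -4 - 4 = -8)
W = 51/5 (W = -1*(-8) + (6 + 5)/(4 + 1) = 8 + 11/5 = 51/5 ≈ 10.200)
66*(31 + W) = 66*(31 + 51/5) = 66*(206/5) = 13596/5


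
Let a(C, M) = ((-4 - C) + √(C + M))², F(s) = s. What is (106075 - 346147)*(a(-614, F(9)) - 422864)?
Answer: 12332258568 - 3221766240*I*√5 ≈ 1.2332e+10 - 7.2041e+9*I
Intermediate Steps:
a(C, M) = (-4 + √(C + M) - C)²
(106075 - 346147)*(a(-614, F(9)) - 422864) = (106075 - 346147)*((4 - 614 - √(-614 + 9))² - 422864) = -240072*((4 - 614 - √(-605))² - 422864) = -240072*((4 - 614 - 11*I*√5)² - 422864) = -240072*((-610 - 11*I*√5)² - 422864) = -240072*(-422864 + (-610 - 11*I*√5)²) = 101517806208 - 240072*(-610 - 11*I*√5)²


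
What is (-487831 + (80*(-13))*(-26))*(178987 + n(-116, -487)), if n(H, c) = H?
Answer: -82422146961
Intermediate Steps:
(-487831 + (80*(-13))*(-26))*(178987 + n(-116, -487)) = (-487831 + (80*(-13))*(-26))*(178987 - 116) = (-487831 - 1040*(-26))*178871 = (-487831 + 27040)*178871 = -460791*178871 = -82422146961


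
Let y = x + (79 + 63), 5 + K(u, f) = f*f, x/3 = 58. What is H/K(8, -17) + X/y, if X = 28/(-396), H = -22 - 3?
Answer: -98011/1110582 ≈ -0.088252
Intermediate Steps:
x = 174 (x = 3*58 = 174)
K(u, f) = -5 + f**2 (K(u, f) = -5 + f*f = -5 + f**2)
H = -25
X = -7/99 (X = 28*(-1/396) = -7/99 ≈ -0.070707)
y = 316 (y = 174 + (79 + 63) = 174 + 142 = 316)
H/K(8, -17) + X/y = -25/(-5 + (-17)**2) - 7/99/316 = -25/(-5 + 289) - 7/99*1/316 = -25/284 - 7/31284 = -98011/1110582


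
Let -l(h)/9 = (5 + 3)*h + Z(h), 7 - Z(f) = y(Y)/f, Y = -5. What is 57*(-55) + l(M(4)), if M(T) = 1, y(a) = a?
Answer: -3315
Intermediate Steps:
Z(f) = 7 + 5/f (Z(f) = 7 - (-5)/f = 7 + 5/f)
l(h) = -63 - 72*h - 45/h (l(h) = -9*((5 + 3)*h + (7 + 5/h)) = -9*(8*h + (7 + 5/h)) = -9*(7 + 5/h + 8*h) = -63 - 72*h - 45/h)
57*(-55) + l(M(4)) = 57*(-55) + (-63 - 72*1 - 45/1) = -3135 + (-63 - 72 - 45*1) = -3135 + (-63 - 72 - 45) = -3135 - 180 = -3315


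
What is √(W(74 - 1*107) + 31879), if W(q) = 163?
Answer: √32042 ≈ 179.00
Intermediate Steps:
√(W(74 - 1*107) + 31879) = √(163 + 31879) = √32042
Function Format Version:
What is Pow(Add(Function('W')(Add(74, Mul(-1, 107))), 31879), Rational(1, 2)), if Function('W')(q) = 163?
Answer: Pow(32042, Rational(1, 2)) ≈ 179.00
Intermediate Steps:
Pow(Add(Function('W')(Add(74, Mul(-1, 107))), 31879), Rational(1, 2)) = Pow(Add(163, 31879), Rational(1, 2)) = Pow(32042, Rational(1, 2))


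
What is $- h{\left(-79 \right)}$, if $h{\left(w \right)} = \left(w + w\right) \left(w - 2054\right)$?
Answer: $-337014$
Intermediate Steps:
$h{\left(w \right)} = 2 w \left(-2054 + w\right)$
$- h{\left(-79 \right)} = - 2 \left(-79\right) \left(-2054 - 79\right) = - 2 \left(-79\right) \left(-2133\right) = \left(-1\right) 337014 = -337014$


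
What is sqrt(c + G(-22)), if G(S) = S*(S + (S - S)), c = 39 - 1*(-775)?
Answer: sqrt(1298) ≈ 36.028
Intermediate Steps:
c = 814 (c = 39 + 775 = 814)
G(S) = S**2 (G(S) = S*(S + 0) = S*S = S**2)
sqrt(c + G(-22)) = sqrt(814 + (-22)**2) = sqrt(814 + 484) = sqrt(1298)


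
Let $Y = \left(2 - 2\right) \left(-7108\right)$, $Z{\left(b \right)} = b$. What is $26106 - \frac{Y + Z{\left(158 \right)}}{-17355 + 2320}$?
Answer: $\frac{392503868}{15035} \approx 26106.0$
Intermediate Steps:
$Y = 0$ ($Y = \left(2 - 2\right) \left(-7108\right) = 0 \left(-7108\right) = 0$)
$26106 - \frac{Y + Z{\left(158 \right)}}{-17355 + 2320} = 26106 - \frac{0 + 158}{-17355 + 2320} = 26106 - \frac{158}{-15035} = 26106 - 158 \left(- \frac{1}{15035}\right) = 26106 - - \frac{158}{15035} = 26106 + \frac{158}{15035} = \frac{392503868}{15035}$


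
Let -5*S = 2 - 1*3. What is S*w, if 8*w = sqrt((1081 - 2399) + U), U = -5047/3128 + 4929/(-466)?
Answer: I*sqrt(176644150735434)/14576480 ≈ 0.91179*I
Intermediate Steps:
U = -8884907/728824 (U = -5047*1/3128 + 4929*(-1/466) = -5047/3128 - 4929/466 = -8884907/728824 ≈ -12.191)
S = 1/5 (S = -(2 - 1*3)/5 = -(2 - 3)/5 = -1/5*(-1) = 1/5 ≈ 0.20000)
w = I*sqrt(176644150735434)/2915296 (w = sqrt((1081 - 2399) - 8884907/728824)/8 = sqrt(-1318 - 8884907/728824)/8 = sqrt(-969474939/728824)/8 = (I*sqrt(176644150735434)/364412)/8 = I*sqrt(176644150735434)/2915296 ≈ 4.559*I)
S*w = (I*sqrt(176644150735434)/2915296)/5 = I*sqrt(176644150735434)/14576480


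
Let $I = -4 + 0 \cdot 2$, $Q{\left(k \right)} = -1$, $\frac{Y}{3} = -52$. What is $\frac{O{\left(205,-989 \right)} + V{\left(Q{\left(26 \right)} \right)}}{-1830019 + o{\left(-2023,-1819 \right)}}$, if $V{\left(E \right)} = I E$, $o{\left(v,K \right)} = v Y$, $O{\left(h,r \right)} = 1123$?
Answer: $- \frac{1127}{1514431} \approx -0.00074417$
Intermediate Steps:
$Y = -156$ ($Y = 3 \left(-52\right) = -156$)
$I = -4$ ($I = -4 + 0 = -4$)
$o{\left(v,K \right)} = - 156 v$ ($o{\left(v,K \right)} = v \left(-156\right) = - 156 v$)
$V{\left(E \right)} = - 4 E$
$\frac{O{\left(205,-989 \right)} + V{\left(Q{\left(26 \right)} \right)}}{-1830019 + o{\left(-2023,-1819 \right)}} = \frac{1123 - -4}{-1830019 - -315588} = \frac{1123 + 4}{-1830019 + 315588} = \frac{1127}{-1514431} = 1127 \left(- \frac{1}{1514431}\right) = - \frac{1127}{1514431}$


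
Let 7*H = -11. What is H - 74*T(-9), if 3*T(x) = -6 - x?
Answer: -529/7 ≈ -75.571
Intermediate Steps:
H = -11/7 (H = (⅐)*(-11) = -11/7 ≈ -1.5714)
T(x) = -2 - x/3 (T(x) = (-6 - x)/3 = -2 - x/3)
H - 74*T(-9) = -11/7 - 74*(-2 - ⅓*(-9)) = -11/7 - 74*(-2 + 3) = -11/7 - 74*1 = -11/7 - 74 = -529/7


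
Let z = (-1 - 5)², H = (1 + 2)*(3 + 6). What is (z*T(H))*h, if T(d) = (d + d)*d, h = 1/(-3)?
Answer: -17496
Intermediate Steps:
H = 27 (H = 3*9 = 27)
h = -⅓ ≈ -0.33333
T(d) = 2*d² (T(d) = (2*d)*d = 2*d²)
z = 36 (z = (-6)² = 36)
(z*T(H))*h = (36*(2*27²))*(-⅓) = (36*(2*729))*(-⅓) = (36*1458)*(-⅓) = 52488*(-⅓) = -17496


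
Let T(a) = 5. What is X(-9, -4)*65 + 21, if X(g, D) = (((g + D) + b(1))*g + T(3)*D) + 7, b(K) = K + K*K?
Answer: 5611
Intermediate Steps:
b(K) = K + K²
X(g, D) = 7 + 5*D + g*(2 + D + g) (X(g, D) = (((g + D) + 1*(1 + 1))*g + 5*D) + 7 = (((D + g) + 1*2)*g + 5*D) + 7 = (((D + g) + 2)*g + 5*D) + 7 = ((2 + D + g)*g + 5*D) + 7 = (g*(2 + D + g) + 5*D) + 7 = (5*D + g*(2 + D + g)) + 7 = 7 + 5*D + g*(2 + D + g))
X(-9, -4)*65 + 21 = (7 + (-9)² + 2*(-9) + 5*(-4) - 4*(-9))*65 + 21 = (7 + 81 - 18 - 20 + 36)*65 + 21 = 86*65 + 21 = 5590 + 21 = 5611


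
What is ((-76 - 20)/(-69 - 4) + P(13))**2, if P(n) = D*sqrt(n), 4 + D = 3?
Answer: 78493/5329 - 192*sqrt(13)/73 ≈ 5.2463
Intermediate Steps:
D = -1 (D = -4 + 3 = -1)
P(n) = -sqrt(n)
((-76 - 20)/(-69 - 4) + P(13))**2 = ((-76 - 20)/(-69 - 4) - sqrt(13))**2 = (-96/(-73) - sqrt(13))**2 = (-96*(-1/73) - sqrt(13))**2 = (96/73 - sqrt(13))**2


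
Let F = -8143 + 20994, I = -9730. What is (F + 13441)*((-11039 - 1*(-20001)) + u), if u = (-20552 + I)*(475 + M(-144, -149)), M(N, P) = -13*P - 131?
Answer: -1815838049760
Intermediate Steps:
M(N, P) = -131 - 13*P
F = 12851
u = -69073242 (u = (-20552 - 9730)*(475 + (-131 - 13*(-149))) = -30282*(475 + (-131 + 1937)) = -30282*(475 + 1806) = -30282*2281 = -69073242)
(F + 13441)*((-11039 - 1*(-20001)) + u) = (12851 + 13441)*((-11039 - 1*(-20001)) - 69073242) = 26292*((-11039 + 20001) - 69073242) = 26292*(8962 - 69073242) = 26292*(-69064280) = -1815838049760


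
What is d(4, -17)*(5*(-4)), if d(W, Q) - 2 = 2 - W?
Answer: 0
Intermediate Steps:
d(W, Q) = 4 - W (d(W, Q) = 2 + (2 - W) = 4 - W)
d(4, -17)*(5*(-4)) = (4 - 1*4)*(5*(-4)) = (4 - 4)*(-20) = 0*(-20) = 0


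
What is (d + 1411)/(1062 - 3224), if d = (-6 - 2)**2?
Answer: -1475/2162 ≈ -0.68224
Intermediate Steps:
d = 64 (d = (-8)**2 = 64)
(d + 1411)/(1062 - 3224) = (64 + 1411)/(1062 - 3224) = 1475/(-2162) = 1475*(-1/2162) = -1475/2162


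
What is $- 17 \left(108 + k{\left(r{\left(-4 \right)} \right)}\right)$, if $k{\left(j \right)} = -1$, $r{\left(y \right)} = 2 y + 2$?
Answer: $-1819$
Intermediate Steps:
$r{\left(y \right)} = 2 + 2 y$
$- 17 \left(108 + k{\left(r{\left(-4 \right)} \right)}\right) = - 17 \left(108 - 1\right) = \left(-17\right) 107 = -1819$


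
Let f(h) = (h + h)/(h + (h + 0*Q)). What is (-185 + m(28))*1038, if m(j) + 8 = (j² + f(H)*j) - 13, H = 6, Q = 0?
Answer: 629028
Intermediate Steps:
f(h) = 1 (f(h) = (h + h)/(h + (h + 0*0)) = (2*h)/(h + (h + 0)) = (2*h)/(h + h) = (2*h)/((2*h)) = (2*h)*(1/(2*h)) = 1)
m(j) = -21 + j + j² (m(j) = -8 + ((j² + 1*j) - 13) = -8 + ((j² + j) - 13) = -8 + ((j + j²) - 13) = -8 + (-13 + j + j²) = -21 + j + j²)
(-185 + m(28))*1038 = (-185 + (-21 + 28 + 28²))*1038 = (-185 + (-21 + 28 + 784))*1038 = (-185 + 791)*1038 = 606*1038 = 629028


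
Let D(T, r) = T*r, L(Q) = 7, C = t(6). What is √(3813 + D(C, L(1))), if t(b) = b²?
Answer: √4065 ≈ 63.757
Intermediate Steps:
C = 36 (C = 6² = 36)
√(3813 + D(C, L(1))) = √(3813 + 36*7) = √(3813 + 252) = √4065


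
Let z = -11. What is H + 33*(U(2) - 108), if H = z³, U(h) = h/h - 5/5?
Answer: -4895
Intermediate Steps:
U(h) = 0 (U(h) = 1 - 5*⅕ = 1 - 1 = 0)
H = -1331 (H = (-11)³ = -1331)
H + 33*(U(2) - 108) = -1331 + 33*(0 - 108) = -1331 + 33*(-108) = -1331 - 3564 = -4895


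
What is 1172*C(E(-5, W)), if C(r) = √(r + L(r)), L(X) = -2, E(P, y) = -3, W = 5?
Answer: 1172*I*√5 ≈ 2620.7*I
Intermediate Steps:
C(r) = √(-2 + r) (C(r) = √(r - 2) = √(-2 + r))
1172*C(E(-5, W)) = 1172*√(-2 - 3) = 1172*√(-5) = 1172*(I*√5) = 1172*I*√5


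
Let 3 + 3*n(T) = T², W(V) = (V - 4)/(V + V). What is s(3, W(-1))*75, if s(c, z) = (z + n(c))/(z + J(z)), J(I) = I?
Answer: 135/2 ≈ 67.500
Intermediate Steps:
W(V) = (-4 + V)/(2*V) (W(V) = (-4 + V)/((2*V)) = (-4 + V)*(1/(2*V)) = (-4 + V)/(2*V))
n(T) = -1 + T²/3
s(c, z) = (-1 + z + c²/3)/(2*z) (s(c, z) = (z + (-1 + c²/3))/(z + z) = (-1 + z + c²/3)/((2*z)) = (-1 + z + c²/3)*(1/(2*z)) = (-1 + z + c²/3)/(2*z))
s(3, W(-1))*75 = ((-3 + 3² + 3*((½)*(-4 - 1)/(-1)))/(6*(((½)*(-4 - 1)/(-1)))))*75 = ((-3 + 9 + 3*((½)*(-1)*(-5)))/(6*(((½)*(-1)*(-5)))))*75 = ((-3 + 9 + 3*(5/2))/(6*(5/2)))*75 = ((⅙)*(⅖)*(-3 + 9 + 15/2))*75 = ((⅙)*(⅖)*(27/2))*75 = (9/10)*75 = 135/2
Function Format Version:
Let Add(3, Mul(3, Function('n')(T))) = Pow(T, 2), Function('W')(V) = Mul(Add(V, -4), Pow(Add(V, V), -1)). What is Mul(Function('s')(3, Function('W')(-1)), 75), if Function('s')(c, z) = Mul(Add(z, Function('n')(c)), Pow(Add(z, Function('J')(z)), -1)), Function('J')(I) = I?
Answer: Rational(135, 2) ≈ 67.500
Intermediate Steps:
Function('W')(V) = Mul(Rational(1, 2), Pow(V, -1), Add(-4, V)) (Function('W')(V) = Mul(Add(-4, V), Pow(Mul(2, V), -1)) = Mul(Add(-4, V), Mul(Rational(1, 2), Pow(V, -1))) = Mul(Rational(1, 2), Pow(V, -1), Add(-4, V)))
Function('n')(T) = Add(-1, Mul(Rational(1, 3), Pow(T, 2)))
Function('s')(c, z) = Mul(Rational(1, 2), Pow(z, -1), Add(-1, z, Mul(Rational(1, 3), Pow(c, 2)))) (Function('s')(c, z) = Mul(Add(z, Add(-1, Mul(Rational(1, 3), Pow(c, 2)))), Pow(Add(z, z), -1)) = Mul(Add(-1, z, Mul(Rational(1, 3), Pow(c, 2))), Pow(Mul(2, z), -1)) = Mul(Add(-1, z, Mul(Rational(1, 3), Pow(c, 2))), Mul(Rational(1, 2), Pow(z, -1))) = Mul(Rational(1, 2), Pow(z, -1), Add(-1, z, Mul(Rational(1, 3), Pow(c, 2)))))
Mul(Function('s')(3, Function('W')(-1)), 75) = Mul(Mul(Rational(1, 6), Pow(Mul(Rational(1, 2), Pow(-1, -1), Add(-4, -1)), -1), Add(-3, Pow(3, 2), Mul(3, Mul(Rational(1, 2), Pow(-1, -1), Add(-4, -1))))), 75) = Mul(Mul(Rational(1, 6), Pow(Mul(Rational(1, 2), -1, -5), -1), Add(-3, 9, Mul(3, Mul(Rational(1, 2), -1, -5)))), 75) = Mul(Mul(Rational(1, 6), Pow(Rational(5, 2), -1), Add(-3, 9, Mul(3, Rational(5, 2)))), 75) = Mul(Mul(Rational(1, 6), Rational(2, 5), Add(-3, 9, Rational(15, 2))), 75) = Mul(Mul(Rational(1, 6), Rational(2, 5), Rational(27, 2)), 75) = Mul(Rational(9, 10), 75) = Rational(135, 2)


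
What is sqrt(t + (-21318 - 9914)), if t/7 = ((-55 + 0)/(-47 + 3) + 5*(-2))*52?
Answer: I*sqrt(34417) ≈ 185.52*I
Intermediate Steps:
t = -3185 (t = 7*(((-55 + 0)/(-47 + 3) + 5*(-2))*52) = 7*((-55/(-44) - 10)*52) = 7*((-55*(-1/44) - 10)*52) = 7*((5/4 - 10)*52) = 7*(-35/4*52) = 7*(-455) = -3185)
sqrt(t + (-21318 - 9914)) = sqrt(-3185 + (-21318 - 9914)) = sqrt(-3185 - 31232) = sqrt(-34417) = I*sqrt(34417)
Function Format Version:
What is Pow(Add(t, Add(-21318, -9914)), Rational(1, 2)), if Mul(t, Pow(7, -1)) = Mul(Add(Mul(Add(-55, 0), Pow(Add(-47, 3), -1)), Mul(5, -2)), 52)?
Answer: Mul(I, Pow(34417, Rational(1, 2))) ≈ Mul(185.52, I)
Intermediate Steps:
t = -3185 (t = Mul(7, Mul(Add(Mul(Add(-55, 0), Pow(Add(-47, 3), -1)), Mul(5, -2)), 52)) = Mul(7, Mul(Add(Mul(-55, Pow(-44, -1)), -10), 52)) = Mul(7, Mul(Add(Mul(-55, Rational(-1, 44)), -10), 52)) = Mul(7, Mul(Add(Rational(5, 4), -10), 52)) = Mul(7, Mul(Rational(-35, 4), 52)) = Mul(7, -455) = -3185)
Pow(Add(t, Add(-21318, -9914)), Rational(1, 2)) = Pow(Add(-3185, Add(-21318, -9914)), Rational(1, 2)) = Pow(Add(-3185, -31232), Rational(1, 2)) = Pow(-34417, Rational(1, 2)) = Mul(I, Pow(34417, Rational(1, 2)))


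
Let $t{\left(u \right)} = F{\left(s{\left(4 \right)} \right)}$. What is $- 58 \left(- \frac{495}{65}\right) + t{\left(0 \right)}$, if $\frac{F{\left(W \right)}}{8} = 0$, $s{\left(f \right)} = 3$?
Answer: $\frac{5742}{13} \approx 441.69$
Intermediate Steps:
$F{\left(W \right)} = 0$ ($F{\left(W \right)} = 8 \cdot 0 = 0$)
$t{\left(u \right)} = 0$
$- 58 \left(- \frac{495}{65}\right) + t{\left(0 \right)} = - 58 \left(- \frac{495}{65}\right) + 0 = - 58 \left(\left(-495\right) \frac{1}{65}\right) + 0 = \left(-58\right) \left(- \frac{99}{13}\right) + 0 = \frac{5742}{13} + 0 = \frac{5742}{13}$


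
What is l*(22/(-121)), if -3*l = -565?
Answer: -1130/33 ≈ -34.242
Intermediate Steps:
l = 565/3 (l = -⅓*(-565) = 565/3 ≈ 188.33)
l*(22/(-121)) = 565*(22/(-121))/3 = 565*(22*(-1/121))/3 = (565/3)*(-2/11) = -1130/33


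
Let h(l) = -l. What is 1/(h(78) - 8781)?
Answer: -1/8859 ≈ -0.00011288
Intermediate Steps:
1/(h(78) - 8781) = 1/(-1*78 - 8781) = 1/(-78 - 8781) = 1/(-8859) = -1/8859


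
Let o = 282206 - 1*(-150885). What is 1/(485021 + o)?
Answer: 1/918112 ≈ 1.0892e-6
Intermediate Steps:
o = 433091 (o = 282206 + 150885 = 433091)
1/(485021 + o) = 1/(485021 + 433091) = 1/918112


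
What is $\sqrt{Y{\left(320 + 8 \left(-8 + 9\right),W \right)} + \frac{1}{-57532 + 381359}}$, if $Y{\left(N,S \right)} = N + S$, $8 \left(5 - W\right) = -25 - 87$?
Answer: $\frac{3 \sqrt{4043086957910}}{323827} \approx 18.628$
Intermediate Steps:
$W = 19$ ($W = 5 - \frac{-25 - 87}{8} = 5 - -14 = 5 + 14 = 19$)
$\sqrt{Y{\left(320 + 8 \left(-8 + 9\right),W \right)} + \frac{1}{-57532 + 381359}} = \sqrt{\left(\left(320 + 8 \left(-8 + 9\right)\right) + 19\right) + \frac{1}{-57532 + 381359}} = \sqrt{\left(\left(320 + 8 \cdot 1\right) + 19\right) + \frac{1}{323827}} = \sqrt{\left(\left(320 + 8\right) + 19\right) + \frac{1}{323827}} = \sqrt{\left(328 + 19\right) + \frac{1}{323827}} = \sqrt{347 + \frac{1}{323827}} = \sqrt{\frac{112367970}{323827}} = \frac{3 \sqrt{4043086957910}}{323827}$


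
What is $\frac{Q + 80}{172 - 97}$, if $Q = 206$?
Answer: $\frac{286}{75} \approx 3.8133$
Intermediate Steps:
$\frac{Q + 80}{172 - 97} = \frac{206 + 80}{172 - 97} = \frac{286}{75}$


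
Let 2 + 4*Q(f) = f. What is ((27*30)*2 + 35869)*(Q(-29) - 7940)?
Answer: -1191812799/4 ≈ -2.9795e+8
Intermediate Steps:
Q(f) = -½ + f/4
((27*30)*2 + 35869)*(Q(-29) - 7940) = ((27*30)*2 + 35869)*((-½ + (¼)*(-29)) - 7940) = (810*2 + 35869)*((-½ - 29/4) - 7940) = (1620 + 35869)*(-31/4 - 7940) = 37489*(-31791/4) = -1191812799/4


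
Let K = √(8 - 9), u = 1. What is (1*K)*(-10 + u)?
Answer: -9*I ≈ -9.0*I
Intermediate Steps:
K = I (K = √(-1) = I ≈ 1.0*I)
(1*K)*(-10 + u) = (1*I)*(-10 + 1) = I*(-9) = -9*I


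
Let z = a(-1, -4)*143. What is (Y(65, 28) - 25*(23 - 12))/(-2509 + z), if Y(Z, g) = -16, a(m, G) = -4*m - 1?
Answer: 291/2080 ≈ 0.13990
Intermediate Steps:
a(m, G) = -1 - 4*m
z = 429 (z = (-1 - 4*(-1))*143 = (-1 + 4)*143 = 3*143 = 429)
(Y(65, 28) - 25*(23 - 12))/(-2509 + z) = (-16 - 25*(23 - 12))/(-2509 + 429) = (-16 - 25*11)/(-2080) = (-16 - 275)*(-1/2080) = -291*(-1/2080) = 291/2080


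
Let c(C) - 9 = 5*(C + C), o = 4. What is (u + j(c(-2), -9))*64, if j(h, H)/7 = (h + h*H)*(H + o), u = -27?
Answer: -198848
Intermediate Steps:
c(C) = 9 + 10*C (c(C) = 9 + 5*(C + C) = 9 + 5*(2*C) = 9 + 10*C)
j(h, H) = 7*(4 + H)*(h + H*h) (j(h, H) = 7*((h + h*H)*(H + 4)) = 7*((h + H*h)*(4 + H)) = 7*((4 + H)*(h + H*h)) = 7*(4 + H)*(h + H*h))
(u + j(c(-2), -9))*64 = (-27 + 7*(9 + 10*(-2))*(4 + (-9)² + 5*(-9)))*64 = (-27 + 7*(9 - 20)*(4 + 81 - 45))*64 = (-27 + 7*(-11)*40)*64 = (-27 - 3080)*64 = -3107*64 = -198848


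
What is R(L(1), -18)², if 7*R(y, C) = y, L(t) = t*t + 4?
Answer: 25/49 ≈ 0.51020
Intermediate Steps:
L(t) = 4 + t² (L(t) = t² + 4 = 4 + t²)
R(y, C) = y/7
R(L(1), -18)² = ((4 + 1²)/7)² = ((4 + 1)/7)² = ((⅐)*5)² = (5/7)² = 25/49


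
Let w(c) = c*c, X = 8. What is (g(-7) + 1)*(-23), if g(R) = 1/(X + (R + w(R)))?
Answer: -1173/50 ≈ -23.460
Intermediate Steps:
w(c) = c²
g(R) = 1/(8 + R + R²) (g(R) = 1/(8 + (R + R²)) = 1/(8 + R + R²))
(g(-7) + 1)*(-23) = (1/(8 - 7 + (-7)²) + 1)*(-23) = (1/(8 - 7 + 49) + 1)*(-23) = (1/50 + 1)*(-23) = (51/50)*(-23) = -1173/50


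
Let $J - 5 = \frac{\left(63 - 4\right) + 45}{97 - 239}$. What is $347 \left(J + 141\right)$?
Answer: $\frac{3578958}{71} \approx 50408.0$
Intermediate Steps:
$J = \frac{303}{71}$ ($J = 5 + \frac{\left(63 - 4\right) + 45}{97 - 239} = 5 + \frac{\left(63 - 4\right) + 45}{-142} = 5 + \left(59 + 45\right) \left(- \frac{1}{142}\right) = 5 + 104 \left(- \frac{1}{142}\right) = 5 - \frac{52}{71} = \frac{303}{71} \approx 4.2676$)
$347 \left(J + 141\right) = 347 \left(\frac{303}{71} + 141\right) = 347 \cdot \frac{10314}{71} = \frac{3578958}{71}$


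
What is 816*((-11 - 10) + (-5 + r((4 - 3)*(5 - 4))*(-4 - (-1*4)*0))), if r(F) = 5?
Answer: -37536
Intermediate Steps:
816*((-11 - 10) + (-5 + r((4 - 3)*(5 - 4))*(-4 - (-1*4)*0))) = 816*((-11 - 10) + (-5 + 5*(-4 - (-1*4)*0))) = 816*(-21 + (-5 + 5*(-4 - (-4)*0))) = 816*(-21 + (-5 + 5*(-4 - 1*0))) = 816*(-21 + (-5 + 5*(-4 + 0))) = 816*(-21 + (-5 + 5*(-4))) = 816*(-21 + (-5 - 20)) = 816*(-21 - 25) = 816*(-46) = -37536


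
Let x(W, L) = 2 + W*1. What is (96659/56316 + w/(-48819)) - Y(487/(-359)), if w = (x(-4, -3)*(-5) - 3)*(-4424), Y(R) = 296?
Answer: -269109096125/916430268 ≈ -293.65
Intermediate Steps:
x(W, L) = 2 + W
w = -30968 (w = ((2 - 4)*(-5) - 3)*(-4424) = (-2*(-5) - 3)*(-4424) = (10 - 3)*(-4424) = 7*(-4424) = -30968)
(96659/56316 + w/(-48819)) - Y(487/(-359)) = (96659/56316 - 30968/(-48819)) - 1*296 = (96659*(1/56316) - 30968*(-1/48819)) - 296 = (96659/56316 + 30968/48819) - 296 = 2154263203/916430268 - 296 = -269109096125/916430268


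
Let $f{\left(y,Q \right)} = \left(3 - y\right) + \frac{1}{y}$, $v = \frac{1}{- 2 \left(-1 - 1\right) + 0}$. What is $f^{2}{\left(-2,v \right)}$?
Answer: $\frac{81}{4} \approx 20.25$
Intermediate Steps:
$v = \frac{1}{4}$ ($v = \frac{1}{\left(-2\right) \left(-2\right) + 0} = \frac{1}{4 + 0} = \frac{1}{4} \approx 0.25$)
$f{\left(y,Q \right)} = 3 + \frac{1}{y} - y$
$f^{2}{\left(-2,v \right)} = \left(3 + \frac{1}{-2} - -2\right)^{2} = \left(3 - \frac{1}{2} + 2\right)^{2} = \left(\frac{9}{2}\right)^{2} = \frac{81}{4}$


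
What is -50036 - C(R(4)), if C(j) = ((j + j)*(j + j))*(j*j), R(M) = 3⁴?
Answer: -172236920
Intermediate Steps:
R(M) = 81
C(j) = 4*j⁴ (C(j) = ((2*j)*(2*j))*j² = (4*j²)*j² = 4*j⁴)
-50036 - C(R(4)) = -50036 - 4*81⁴ = -50036 - 4*43046721 = -50036 - 1*172186884 = -50036 - 172186884 = -172236920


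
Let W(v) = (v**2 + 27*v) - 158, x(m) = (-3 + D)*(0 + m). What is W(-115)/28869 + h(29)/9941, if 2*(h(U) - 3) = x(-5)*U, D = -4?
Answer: 227539733/573973458 ≈ 0.39643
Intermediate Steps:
x(m) = -7*m (x(m) = (-3 - 4)*(0 + m) = -7*m)
W(v) = -158 + v**2 + 27*v
h(U) = 3 + 35*U/2 (h(U) = 3 + ((-7*(-5))*U)/2 = 3 + (35*U)/2 = 3 + 35*U/2)
W(-115)/28869 + h(29)/9941 = (-158 + (-115)**2 + 27*(-115))/28869 + (3 + (35/2)*29)/9941 = (-158 + 13225 - 3105)*(1/28869) + (3 + 1015/2)*(1/9941) = 9962*(1/28869) + (1021/2)*(1/9941) = 9962/28869 + 1021/19882 = 227539733/573973458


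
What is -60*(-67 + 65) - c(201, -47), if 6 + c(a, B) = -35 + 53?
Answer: 108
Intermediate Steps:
c(a, B) = 12 (c(a, B) = -6 + (-35 + 53) = -6 + 18 = 12)
-60*(-67 + 65) - c(201, -47) = -60*(-67 + 65) - 1*12 = -60*(-2) - 12 = 120 - 12 = 108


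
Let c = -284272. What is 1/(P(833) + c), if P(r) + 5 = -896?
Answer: -1/285173 ≈ -3.5066e-6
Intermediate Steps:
P(r) = -901 (P(r) = -5 - 896 = -901)
1/(P(833) + c) = 1/(-901 - 284272) = 1/(-285173) = -1/285173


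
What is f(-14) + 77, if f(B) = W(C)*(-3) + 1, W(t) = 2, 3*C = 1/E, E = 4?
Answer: 72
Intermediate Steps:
C = 1/12 (C = (1/3)/4 = (1/3)*(1/4) = 1/12 ≈ 0.083333)
f(B) = -5 (f(B) = 2*(-3) + 1 = -6 + 1 = -5)
f(-14) + 77 = -5 + 77 = 72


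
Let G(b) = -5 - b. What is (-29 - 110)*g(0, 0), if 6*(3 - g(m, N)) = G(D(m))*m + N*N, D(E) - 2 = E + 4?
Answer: -417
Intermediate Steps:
D(E) = 6 + E (D(E) = 2 + (E + 4) = 2 + (4 + E) = 6 + E)
g(m, N) = 3 - N²/6 - m*(-11 - m)/6 (g(m, N) = 3 - ((-5 - (6 + m))*m + N*N)/6 = 3 - ((-5 + (-6 - m))*m + N²)/6 = 3 - ((-11 - m)*m + N²)/6 = 3 - (m*(-11 - m) + N²)/6 = 3 - (N² + m*(-11 - m))/6 = 3 + (-N²/6 - m*(-11 - m)/6) = 3 - N²/6 - m*(-11 - m)/6)
(-29 - 110)*g(0, 0) = (-29 - 110)*(3 - ⅙*0² + (⅙)*0*(11 + 0)) = -139*(3 - ⅙*0 + (⅙)*0*11) = -139*(3 + 0 + 0) = -139*3 = -417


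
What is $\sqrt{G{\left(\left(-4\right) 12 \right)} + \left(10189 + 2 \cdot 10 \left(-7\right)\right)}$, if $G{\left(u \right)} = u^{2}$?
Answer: $\sqrt{12353} \approx 111.14$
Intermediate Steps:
$\sqrt{G{\left(\left(-4\right) 12 \right)} + \left(10189 + 2 \cdot 10 \left(-7\right)\right)} = \sqrt{\left(\left(-4\right) 12\right)^{2} + \left(10189 + 2 \cdot 10 \left(-7\right)\right)} = \sqrt{\left(-48\right)^{2} + \left(10189 + 20 \left(-7\right)\right)} = \sqrt{2304 + \left(10189 - 140\right)} = \sqrt{2304 + 10049} = \sqrt{12353}$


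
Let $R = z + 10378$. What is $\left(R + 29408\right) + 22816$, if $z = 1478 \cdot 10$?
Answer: $77382$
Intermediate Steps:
$z = 14780$
$R = 25158$ ($R = 14780 + 10378 = 25158$)
$\left(R + 29408\right) + 22816 = \left(25158 + 29408\right) + 22816 = 54566 + 22816 = 77382$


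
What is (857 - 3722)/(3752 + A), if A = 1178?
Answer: -573/986 ≈ -0.58114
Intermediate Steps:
(857 - 3722)/(3752 + A) = (857 - 3722)/(3752 + 1178) = -2865/4930 = -2865*1/4930 = -573/986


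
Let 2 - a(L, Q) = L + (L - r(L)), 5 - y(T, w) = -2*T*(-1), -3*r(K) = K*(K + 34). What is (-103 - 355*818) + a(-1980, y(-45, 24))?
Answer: -1570891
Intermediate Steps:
r(K) = -K*(34 + K)/3 (r(K) = -K*(K + 34)/3 = -K*(34 + K)/3)
y(T, w) = 5 - 2*T (y(T, w) = 5 - (-2*T)*(-1) = 5 - 2*T)
a(L, Q) = 2 - 2*L - L*(34 + L)/3 (a(L, Q) = 2 - (L + (L - (-1)*L*(34 + L)/3)) = 2 - (L + (L + L*(34 + L)/3)) = 2 - (2*L + L*(34 + L)/3) = 2 + (-2*L - L*(34 + L)/3) = 2 - 2*L - L*(34 + L)/3)
(-103 - 355*818) + a(-1980, y(-45, 24)) = (-103 - 355*818) + (2 - 40/3*(-1980) - ⅓*(-1980)²) = (-103 - 290390) + (2 + 26400 - ⅓*3920400) = -290493 + (2 + 26400 - 1306800) = -290493 - 1280398 = -1570891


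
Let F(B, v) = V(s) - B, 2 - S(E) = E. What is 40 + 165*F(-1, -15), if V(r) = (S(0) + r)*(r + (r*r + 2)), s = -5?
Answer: -10685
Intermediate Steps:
S(E) = 2 - E
V(r) = (2 + r)*(2 + r + r**2) (V(r) = ((2 - 1*0) + r)*(r + (r*r + 2)) = ((2 + 0) + r)*(r + (r**2 + 2)) = (2 + r)*(r + (2 + r**2)) = (2 + r)*(2 + r + r**2))
F(B, v) = -66 - B (F(B, v) = (4 + (-5)**3 + 3*(-5)**2 + 4*(-5)) - B = (4 - 125 + 3*25 - 20) - B = (4 - 125 + 75 - 20) - B = -66 - B)
40 + 165*F(-1, -15) = 40 + 165*(-66 - 1*(-1)) = 40 + 165*(-66 + 1) = 40 + 165*(-65) = 40 - 10725 = -10685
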